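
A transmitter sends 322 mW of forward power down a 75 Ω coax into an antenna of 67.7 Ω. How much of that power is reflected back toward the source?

Γ = (67.7 − 75)/(67.7 + 75) = -0.0512
|Γ|² = 0.00262
P_refl = |Γ|²·P_inc = 0.843 mW, P_del = (1 − |Γ|²)·P_inc = 321 mW

P_reflected ≈ 0.843 mW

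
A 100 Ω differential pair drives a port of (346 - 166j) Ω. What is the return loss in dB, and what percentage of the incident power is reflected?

RL ≈ 4.1 dB; 38.9% of incident power reflected

Γ = (246 − j166)/(446 − j166), |Γ| = 0.624
RL = −20·log₁₀(0.624) = 4.1 dB
P_refl/P_inc = |Γ|² = 0.389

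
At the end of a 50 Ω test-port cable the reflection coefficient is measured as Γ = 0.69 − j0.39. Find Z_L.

Z_L ≈ 74.9 − j157 Ω

Z_L = Z_0·(1 + Γ)/(1 − Γ) = 50·(1.69 − j0.39)/(0.31 + j0.39)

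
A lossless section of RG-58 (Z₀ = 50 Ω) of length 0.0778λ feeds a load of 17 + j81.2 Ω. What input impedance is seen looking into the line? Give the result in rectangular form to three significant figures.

Z_in ≈ 425 + j226 Ω

βl = 2π × 0.0778 = 28°
tan(βl) = tan(28°) = 0.532
Z_in = Z_0·(Z_L + jZ_0·tanβl)/(Z_0 + jZ_L·tanβl)
     = 50·(17 + j108)/(6.81 + j9.04)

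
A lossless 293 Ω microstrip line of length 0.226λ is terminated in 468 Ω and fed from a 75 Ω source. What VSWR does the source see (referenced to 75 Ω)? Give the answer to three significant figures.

βl = 2π × 0.226 = 81.4°
tan(βl) = 6.58
Z_in = Z_0·(Z_L + jZ_0·tanβl)/(Z_0 + jZ_L·tanβl) = 186 − j26.8 Ω
Γ_s = (Z_in − Z_s)/(Z_in + Z_s) = (111 − j26.8)/(261 − j26.8), |Γ_s| = 0.435
VSWR = (1 + |Γ_s|)/(1 − |Γ_s|)

VSWR ≈ 2.54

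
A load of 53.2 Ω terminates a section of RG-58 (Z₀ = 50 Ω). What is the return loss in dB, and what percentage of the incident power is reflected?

Γ = (53.2 − 50)/(53.2 + 50) = 0.031
RL = −20·log₁₀(0.031) = 30.2 dB
P_refl/P_inc = |Γ|² = 0.000961

RL ≈ 30.2 dB; 0.0961% of incident power reflected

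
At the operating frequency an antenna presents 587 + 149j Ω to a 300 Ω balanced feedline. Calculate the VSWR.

VSWR ≈ 2.12

Γ = (Z_L − Z_0)/(Z_L + Z_0) = (287 + j149)/(887 + j149)
|Γ| = 323/899 = 0.36
VSWR = (1 + |Γ|)/(1 − |Γ|) = 1.36/0.64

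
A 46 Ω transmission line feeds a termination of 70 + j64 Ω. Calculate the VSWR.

Γ = (Z_L − Z_0)/(Z_L + Z_0) = (24 + j64)/(116 + j64)
|Γ| = 68.4/132 = 0.516
VSWR = (1 + |Γ|)/(1 − |Γ|) = 1.52/0.484

VSWR ≈ 3.13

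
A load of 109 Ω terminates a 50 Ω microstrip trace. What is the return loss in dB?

Γ = (109 − 50)/(109 + 50) = 0.371
RL = −20·log₁₀|Γ| = −20·log₁₀(0.371)

RL ≈ 8.61 dB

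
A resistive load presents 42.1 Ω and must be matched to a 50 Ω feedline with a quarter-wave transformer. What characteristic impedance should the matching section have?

Z_qwt ≈ 45.9 Ω

Z_qwt = √(Z_0·R_L) = √(50 × 42.1) = √2105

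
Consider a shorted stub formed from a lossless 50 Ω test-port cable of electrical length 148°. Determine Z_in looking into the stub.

Z_in ≈ −j31.2 Ω

tan(βl) = -0.625
For a shorted stub, Z_in = jZ_0·tan(βl)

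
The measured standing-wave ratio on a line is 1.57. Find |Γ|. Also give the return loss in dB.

|Γ| = (S − 1)/(S + 1) = (1.57 − 1)/(1.57 + 1) = 0.57/2.57
RL = −20·log₁₀|Γ| = −20·log₁₀(0.222)

|Γ| ≈ 0.222; return loss ≈ 13.1 dB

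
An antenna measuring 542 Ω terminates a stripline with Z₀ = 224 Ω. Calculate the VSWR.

VSWR ≈ 2.42

For a purely resistive load, VSWR = R_L/Z_0 or Z_0/R_L (whichever > 1) = 542/224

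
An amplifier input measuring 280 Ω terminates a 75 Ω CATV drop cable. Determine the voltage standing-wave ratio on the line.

VSWR ≈ 3.73

For a purely resistive load, VSWR = R_L/Z_0 or Z_0/R_L (whichever > 1) = 280/75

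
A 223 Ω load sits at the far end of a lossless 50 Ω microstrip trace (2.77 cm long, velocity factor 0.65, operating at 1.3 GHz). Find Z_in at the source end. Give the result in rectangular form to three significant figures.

Z_in ≈ 13.2 − j20.5 Ω

λ = v/f = 0.65·c / 1.3 GHz = 0.15 m
βl = 2π·l/λ = 2π × 0.185 = 66.5°
tan(βl) = tan(66.5°) = 2.3
Z_in = Z_0·(Z_L + jZ_0·tanβl)/(Z_0 + jZ_L·tanβl)
     = 50·(223 + j115)/(50 + j512)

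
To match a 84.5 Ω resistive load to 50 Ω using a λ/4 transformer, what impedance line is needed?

Z_qwt = √(Z_0·R_L) = √(50 × 84.5) = √4225

Z_qwt ≈ 65 Ω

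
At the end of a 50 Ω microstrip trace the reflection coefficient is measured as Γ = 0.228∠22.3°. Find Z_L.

Z_L = Z_0·(1 + Γ)/(1 − Γ) = 50·(1.21 + j0.0865)/(0.789 − j0.0865)

Z_L ≈ 75.2 + j13.7 Ω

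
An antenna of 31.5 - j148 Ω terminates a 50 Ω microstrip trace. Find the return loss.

RL ≈ 1.08 dB

Γ = (-18.5 − j148)/(81.5 − j148), |Γ| = 0.883
RL = −20·log₁₀|Γ| = −20·log₁₀(0.883)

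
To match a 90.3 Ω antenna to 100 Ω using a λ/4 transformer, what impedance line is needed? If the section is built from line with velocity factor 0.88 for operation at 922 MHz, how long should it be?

Z_qwt ≈ 95 Ω; length ≈ 7.16 cm

Z_qwt = √(Z_0·R_L) = √(100 × 90.3) = √9030
λ = 0.88·c/f = 0.286 m, so l = λ/4 = 0.0716 m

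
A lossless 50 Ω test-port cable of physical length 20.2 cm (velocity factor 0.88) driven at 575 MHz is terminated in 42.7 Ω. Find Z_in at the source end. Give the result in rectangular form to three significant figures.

Z_in ≈ 44.3 − j4.81 Ω

λ = v/f = 0.88·c / 575 MHz = 0.459 m
βl = 2π·l/λ = 2π × 0.44 = 158°
tan(βl) = tan(158°) = -0.396
Z_in = Z_0·(Z_L + jZ_0·tanβl)/(Z_0 + jZ_L·tanβl)
     = 50·(42.7 − j19.8)/(50 − j16.9)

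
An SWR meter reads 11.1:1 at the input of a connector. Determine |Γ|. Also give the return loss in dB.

|Γ| = (S − 1)/(S + 1) = (11.1 − 1)/(11.1 + 1) = 10.1/12.1
RL = −20·log₁₀|Γ| = −20·log₁₀(0.835)

|Γ| ≈ 0.835; return loss ≈ 1.57 dB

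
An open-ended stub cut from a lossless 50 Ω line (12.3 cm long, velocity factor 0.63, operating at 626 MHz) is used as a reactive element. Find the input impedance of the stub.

Z_in ≈ +j76 Ω

λ = v/f = 0.63·c / 626 MHz = 0.302 m
βl = 2π·l/λ = 2π × 0.407 = 147°
tan(βl) = -0.658
For an open-ended stub, Z_in = −jZ_0·cot(βl) = −jZ_0/tan(βl)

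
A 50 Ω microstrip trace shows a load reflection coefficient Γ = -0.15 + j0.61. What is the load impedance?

Z_L ≈ 17.9 + j36 Ω

Z_L = Z_0·(1 + Γ)/(1 − Γ) = 50·(0.85 + j0.61)/(1.15 − j0.61)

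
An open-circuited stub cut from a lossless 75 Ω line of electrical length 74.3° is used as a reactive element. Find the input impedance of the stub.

tan(βl) = 3.56
For an open-circuited stub, Z_in = −jZ_0·cot(βl) = −jZ_0/tan(βl)

Z_in ≈ −j21.1 Ω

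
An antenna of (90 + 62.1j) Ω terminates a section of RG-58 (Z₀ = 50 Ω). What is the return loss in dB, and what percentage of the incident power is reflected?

Γ = (40 + j62.1)/(140 + j62.1), |Γ| = 0.482
RL = −20·log₁₀(0.482) = 6.33 dB
P_refl/P_inc = |Γ|² = 0.233

RL ≈ 6.33 dB; 23.3% of incident power reflected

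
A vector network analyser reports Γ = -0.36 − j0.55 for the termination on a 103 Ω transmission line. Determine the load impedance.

Z_L ≈ 27.2 − j52.6 Ω

Z_L = Z_0·(1 + Γ)/(1 − Γ) = 103·(0.64 − j0.55)/(1.36 + j0.55)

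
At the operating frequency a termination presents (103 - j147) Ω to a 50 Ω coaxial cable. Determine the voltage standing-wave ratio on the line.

VSWR ≈ 6.59

Γ = (Z_L − Z_0)/(Z_L + Z_0) = (53 − j147)/(153 − j147)
|Γ| = 156/212 = 0.736
VSWR = (1 + |Γ|)/(1 − |Γ|) = 1.74/0.264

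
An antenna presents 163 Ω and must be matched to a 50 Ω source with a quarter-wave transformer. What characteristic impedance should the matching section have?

Z_qwt ≈ 90.3 Ω

Z_qwt = √(Z_0·R_L) = √(50 × 163) = √8150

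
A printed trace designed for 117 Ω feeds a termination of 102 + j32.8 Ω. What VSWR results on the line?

VSWR ≈ 1.39

Γ = (Z_L − Z_0)/(Z_L + Z_0) = (-15 + j32.8)/(219 + j32.8)
|Γ| = 36.1/221 = 0.163
VSWR = (1 + |Γ|)/(1 − |Γ|) = 1.16/0.837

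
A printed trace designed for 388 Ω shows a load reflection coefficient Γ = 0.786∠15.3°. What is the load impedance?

Z_L = Z_0·(1 + Γ)/(1 − Γ) = 388·(1.76 + j0.207)/(0.242 − j0.207)

Z_L ≈ 1460 + j1590 Ω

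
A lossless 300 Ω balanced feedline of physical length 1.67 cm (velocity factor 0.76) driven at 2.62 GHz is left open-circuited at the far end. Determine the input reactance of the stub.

λ = v/f = 0.76·c / 2.62 GHz = 0.087 m
βl = 2π·l/λ = 2π × 0.192 = 69.1°
tan(βl) = 2.62
For an open-circuited stub, Z_in = −jZ_0·cot(βl) = −jZ_0/tan(βl)

X_in ≈ -115 Ω (capacitive)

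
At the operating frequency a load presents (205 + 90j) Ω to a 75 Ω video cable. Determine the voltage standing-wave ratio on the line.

VSWR ≈ 3.33

Γ = (Z_L − Z_0)/(Z_L + Z_0) = (130 + j90)/(280 + j90)
|Γ| = 158/294 = 0.538
VSWR = (1 + |Γ|)/(1 − |Γ|) = 1.54/0.462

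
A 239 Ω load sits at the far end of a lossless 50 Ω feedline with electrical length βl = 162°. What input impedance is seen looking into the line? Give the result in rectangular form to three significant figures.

tan(βl) = tan(162°) = -0.325
Z_in = Z_0·(Z_L + jZ_0·tanβl)/(Z_0 + jZ_L·tanβl)
     = 50·(239 − j16.2)/(50 − j77.7)

Z_in ≈ 77.4 + j104 Ω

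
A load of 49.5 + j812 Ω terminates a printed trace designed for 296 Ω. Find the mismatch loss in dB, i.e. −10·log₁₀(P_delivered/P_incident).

Γ = (-246.5 + j812)/(345.5 + j812), |Γ| = 0.962
|Γ|² = 0.925, so P_del/P_inc = 1 − |Γ|² = 0.0753
ML = −10·log₁₀(1 − |Γ|²)

mismatch loss ≈ 11.2 dB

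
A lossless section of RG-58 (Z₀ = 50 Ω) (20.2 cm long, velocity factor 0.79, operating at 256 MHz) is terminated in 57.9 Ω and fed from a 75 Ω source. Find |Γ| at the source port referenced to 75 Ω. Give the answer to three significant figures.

λ = v/f = 0.79·c / 256 MHz = 0.926 m
βl = 2π·l/λ = 2π × 0.218 = 78.5°
tan(βl) = 4.94
Z_in = Z_0·(Z_L + jZ_0·tanβl)/(Z_0 + jZ_L·tanβl) = 43.6 − j2.5 Ω
Γ_s = (Z_in − Z_s)/(Z_in + Z_s) = (-31.4 − j2.5)/(119 − j2.5), |Γ_s| = 0.265

|Γ| ≈ 0.265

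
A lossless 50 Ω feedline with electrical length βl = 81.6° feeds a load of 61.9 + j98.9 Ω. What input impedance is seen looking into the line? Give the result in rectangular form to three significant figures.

Z_in ≈ 13 − j26.5 Ω

tan(βl) = tan(81.6°) = 6.77
Z_in = Z_0·(Z_L + jZ_0·tanβl)/(Z_0 + jZ_L·tanβl)
     = 50·(61.9 + j437)/(-620 + j419)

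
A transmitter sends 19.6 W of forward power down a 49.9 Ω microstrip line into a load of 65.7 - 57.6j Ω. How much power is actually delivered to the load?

|Γ| = |(15.8 − j57.6)/(115.6 − j57.6)| = 0.462
|Γ|² = 0.214
P_refl = |Γ|²·P_inc = 4.19 W, P_del = (1 − |Γ|²)·P_inc = 15.4 W

P_delivered ≈ 15.4 W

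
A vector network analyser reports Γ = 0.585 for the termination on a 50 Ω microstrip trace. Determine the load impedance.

Z_L = Z_0·(1 + Γ)/(1 − Γ) = 50·(1.58)/(0.415)

Z_L ≈ 191 Ω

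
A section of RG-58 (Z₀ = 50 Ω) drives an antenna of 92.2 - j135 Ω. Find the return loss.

RL ≈ 2.84 dB

Γ = (42.2 − j135)/(142.2 − j135), |Γ| = 0.721
RL = −20·log₁₀|Γ| = −20·log₁₀(0.721)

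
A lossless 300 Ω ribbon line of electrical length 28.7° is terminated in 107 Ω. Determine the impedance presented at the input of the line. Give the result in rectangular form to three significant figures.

Z_in ≈ 134 + j138 Ω

tan(βl) = tan(28.7°) = 0.547
Z_in = Z_0·(Z_L + jZ_0·tanβl)/(Z_0 + jZ_L·tanβl)
     = 300·(107 + j164)/(300 + j58.6)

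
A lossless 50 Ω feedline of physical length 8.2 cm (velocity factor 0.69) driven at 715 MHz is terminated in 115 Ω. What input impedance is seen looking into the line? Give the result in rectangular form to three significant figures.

λ = v/f = 0.69·c / 715 MHz = 0.29 m
βl = 2π·l/λ = 2π × 0.283 = 102°
tan(βl) = tan(102°) = -4.72
Z_in = Z_0·(Z_L + jZ_0·tanβl)/(Z_0 + jZ_L·tanβl)
     = 50·(115 − j236)/(50 − j543)

Z_in ≈ 22.5 + j8.52 Ω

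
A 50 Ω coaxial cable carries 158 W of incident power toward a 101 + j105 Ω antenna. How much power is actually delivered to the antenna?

|Γ| = |(51 + j105)/(151 + j105)| = 0.635
|Γ|² = 0.403
P_refl = |Γ|²·P_inc = 63.6 W, P_del = (1 − |Γ|²)·P_inc = 94.4 W

P_delivered ≈ 94.4 W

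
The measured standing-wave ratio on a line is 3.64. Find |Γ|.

|Γ| = (S − 1)/(S + 1) = (3.64 − 1)/(3.64 + 1) = 2.64/4.64

|Γ| ≈ 0.569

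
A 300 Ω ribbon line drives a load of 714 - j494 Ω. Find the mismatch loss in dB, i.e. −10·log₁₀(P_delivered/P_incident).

Γ = (414 − j494)/(1014 − j494), |Γ| = 0.571
|Γ|² = 0.327, so P_del/P_inc = 1 − |Γ|² = 0.673
ML = −10·log₁₀(1 − |Γ|²)

mismatch loss ≈ 1.72 dB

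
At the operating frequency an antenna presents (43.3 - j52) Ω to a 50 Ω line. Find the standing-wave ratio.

Γ = (Z_L − Z_0)/(Z_L + Z_0) = (-6.7 − j52)/(93.3 − j52)
|Γ| = 52.4/107 = 0.491
VSWR = (1 + |Γ|)/(1 − |Γ|) = 1.49/0.509

VSWR ≈ 2.93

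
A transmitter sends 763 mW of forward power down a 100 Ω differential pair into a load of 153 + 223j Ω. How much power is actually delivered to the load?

|Γ| = |(53 + j223)/(253 + j223)| = 0.68
|Γ|² = 0.462
P_refl = |Γ|²·P_inc = 352 mW, P_del = (1 − |Γ|²)·P_inc = 411 mW

P_delivered ≈ 411 mW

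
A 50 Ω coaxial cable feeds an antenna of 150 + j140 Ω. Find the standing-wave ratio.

VSWR ≈ 5.77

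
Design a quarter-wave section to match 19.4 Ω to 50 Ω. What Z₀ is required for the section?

Z_qwt ≈ 31.1 Ω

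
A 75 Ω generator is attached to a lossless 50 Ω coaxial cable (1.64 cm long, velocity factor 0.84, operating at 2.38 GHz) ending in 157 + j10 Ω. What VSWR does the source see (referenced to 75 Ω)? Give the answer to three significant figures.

VSWR ≈ 3.89

λ = v/f = 0.84·c / 2.38 GHz = 0.106 m
βl = 2π·l/λ = 2π × 0.155 = 55.8°
tan(βl) = 1.47
Z_in = Z_0·(Z_L + jZ_0·tanβl)/(Z_0 + jZ_L·tanβl) = 22.8 − j30.5 Ω
Γ_s = (Z_in − Z_s)/(Z_in + Z_s) = (-52.2 − j30.5)/(97.8 − j30.5), |Γ_s| = 0.591
VSWR = (1 + |Γ_s|)/(1 − |Γ_s|)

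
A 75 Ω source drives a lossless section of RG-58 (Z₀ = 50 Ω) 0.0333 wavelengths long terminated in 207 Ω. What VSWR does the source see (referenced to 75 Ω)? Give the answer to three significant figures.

VSWR ≈ 2.92

βl = 2π × 0.0333 = 12°
tan(βl) = 0.212
Z_in = Z_0·(Z_L + jZ_0·tanβl)/(Z_0 + jZ_L·tanβl) = 122 − j96.7 Ω
Γ_s = (Z_in − Z_s)/(Z_in + Z_s) = (47 − j96.7)/(197 − j96.7), |Γ_s| = 0.49
VSWR = (1 + |Γ_s|)/(1 − |Γ_s|)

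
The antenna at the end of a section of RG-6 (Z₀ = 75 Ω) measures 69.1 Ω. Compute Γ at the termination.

Γ = (Z_L − Z_0)/(Z_L + Z_0) = (69.1 − 75)/(69.1 + 75) = -5.9/144.1

Γ = -0.0409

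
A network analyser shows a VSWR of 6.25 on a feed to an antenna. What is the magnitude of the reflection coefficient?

|Γ| ≈ 0.724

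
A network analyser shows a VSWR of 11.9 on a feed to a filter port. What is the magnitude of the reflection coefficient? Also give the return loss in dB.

|Γ| = (S − 1)/(S + 1) = (11.9 − 1)/(11.9 + 1) = 10.9/12.9
RL = −20·log₁₀|Γ| = −20·log₁₀(0.845)

|Γ| ≈ 0.845; return loss ≈ 1.46 dB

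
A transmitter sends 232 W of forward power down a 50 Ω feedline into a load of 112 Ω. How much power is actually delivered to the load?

Γ = (112 − 50)/(112 + 50) = 0.383
|Γ|² = 0.146
P_refl = |Γ|²·P_inc = 34 W, P_del = (1 − |Γ|²)·P_inc = 198 W

P_delivered ≈ 198 W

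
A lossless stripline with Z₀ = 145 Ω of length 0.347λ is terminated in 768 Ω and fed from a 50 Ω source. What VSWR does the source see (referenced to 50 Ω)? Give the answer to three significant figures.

VSWR ≈ 6.5

βl = 2π × 0.347 = 125°
tan(βl) = -1.43
Z_in = Z_0·(Z_L + jZ_0·tanβl)/(Z_0 + jZ_L·tanβl) = 40 + j96 Ω
Γ_s = (Z_in − Z_s)/(Z_in + Z_s) = (-9.98 + j96)/(90 + j96), |Γ_s| = 0.733
VSWR = (1 + |Γ_s|)/(1 − |Γ_s|)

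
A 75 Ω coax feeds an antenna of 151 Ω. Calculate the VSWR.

Γ = (151 − 75)/(151 + 75) = 0.336
VSWR = (1 + 0.336)/(1 − 0.336)

VSWR ≈ 2.01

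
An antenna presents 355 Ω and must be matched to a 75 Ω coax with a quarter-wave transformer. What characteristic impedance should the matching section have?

Z_qwt = √(Z_0·R_L) = √(75 × 355) = √26620

Z_qwt ≈ 163 Ω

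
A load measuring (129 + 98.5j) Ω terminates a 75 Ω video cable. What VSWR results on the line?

Γ = (Z_L − Z_0)/(Z_L + Z_0) = (54 + j98.5)/(204 + j98.5)
|Γ| = 112/227 = 0.496
VSWR = (1 + |Γ|)/(1 − |Γ|) = 1.5/0.504

VSWR ≈ 2.97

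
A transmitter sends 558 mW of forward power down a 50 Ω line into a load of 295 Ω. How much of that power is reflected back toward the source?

Γ = (295 − 50)/(295 + 50) = 0.71
|Γ|² = 0.504
P_refl = |Γ|²·P_inc = 281 mW, P_del = (1 − |Γ|²)·P_inc = 277 mW

P_reflected ≈ 281 mW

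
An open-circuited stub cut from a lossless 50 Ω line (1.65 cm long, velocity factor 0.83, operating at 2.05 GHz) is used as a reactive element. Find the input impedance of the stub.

λ = v/f = 0.83·c / 2.05 GHz = 0.121 m
βl = 2π·l/λ = 2π × 0.136 = 48.9°
tan(βl) = 1.15
For an open-circuited stub, Z_in = −jZ_0·cot(βl) = −jZ_0/tan(βl)

Z_in ≈ −j43.6 Ω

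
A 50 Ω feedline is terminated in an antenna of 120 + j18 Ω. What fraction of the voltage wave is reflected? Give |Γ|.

|Γ| ≈ 0.423

Γ = (Z_L − Z_0)/(Z_L + Z_0) = (70 + j18)/(170 + j18)
|Γ| = 72.3/171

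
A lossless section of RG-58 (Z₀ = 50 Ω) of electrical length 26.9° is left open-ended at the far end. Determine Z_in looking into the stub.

tan(βl) = 0.507
For an open-ended stub, Z_in = −jZ_0·cot(βl) = −jZ_0/tan(βl)

Z_in ≈ −j98.6 Ω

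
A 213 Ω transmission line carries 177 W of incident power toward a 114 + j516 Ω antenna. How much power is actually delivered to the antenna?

P_delivered ≈ 46.1 W

|Γ| = |(-99 + j516)/(327 + j516)| = 0.86
|Γ|² = 0.74
P_refl = |Γ|²·P_inc = 131 W, P_del = (1 − |Γ|²)·P_inc = 46.1 W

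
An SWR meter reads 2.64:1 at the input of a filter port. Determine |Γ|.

|Γ| = (S − 1)/(S + 1) = (2.64 − 1)/(2.64 + 1) = 1.64/3.64

|Γ| ≈ 0.451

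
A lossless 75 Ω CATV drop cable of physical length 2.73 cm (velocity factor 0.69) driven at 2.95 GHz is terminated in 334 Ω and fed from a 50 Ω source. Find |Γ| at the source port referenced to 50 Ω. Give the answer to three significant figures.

|Γ| ≈ 0.677

λ = v/f = 0.69·c / 2.95 GHz = 0.0702 m
βl = 2π·l/λ = 2π × 0.389 = 140°
tan(βl) = -0.837
Z_in = Z_0·(Z_L + jZ_0·tanβl)/(Z_0 + jZ_L·tanβl) = 38.1 + j79.4 Ω
Γ_s = (Z_in − Z_s)/(Z_in + Z_s) = (-11.9 + j79.4)/(88.1 + j79.4), |Γ_s| = 0.677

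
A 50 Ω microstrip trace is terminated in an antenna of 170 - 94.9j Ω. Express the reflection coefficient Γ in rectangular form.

Γ ≈ 0.617 − j0.165

Γ = (Z_L − Z_0)/(Z_L + Z_0) = (120 − j94.9)/(220 − j94.9)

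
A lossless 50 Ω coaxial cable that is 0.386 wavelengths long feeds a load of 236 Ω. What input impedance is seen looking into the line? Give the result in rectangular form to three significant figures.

Z_in ≈ 23.2 + j51.8 Ω

βl = 2π × 0.386 = 139°
tan(βl) = tan(139°) = -0.871
Z_in = Z_0·(Z_L + jZ_0·tanβl)/(Z_0 + jZ_L·tanβl)
     = 50·(236 − j43.5)/(50 − j205)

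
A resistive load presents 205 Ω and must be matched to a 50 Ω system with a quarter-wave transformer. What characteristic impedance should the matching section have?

Z_qwt ≈ 101 Ω

Z_qwt = √(Z_0·R_L) = √(50 × 205) = √10250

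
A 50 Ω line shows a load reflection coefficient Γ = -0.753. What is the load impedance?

Z_L = Z_0·(1 + Γ)/(1 − Γ) = 50·(0.247)/(1.75)

Z_L ≈ 7.05 Ω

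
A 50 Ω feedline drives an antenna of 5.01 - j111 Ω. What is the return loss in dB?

Γ = (-44.99 − j111)/(55.01 − j111), |Γ| = 0.967
RL = −20·log₁₀|Γ| = −20·log₁₀(0.967)

RL ≈ 0.293 dB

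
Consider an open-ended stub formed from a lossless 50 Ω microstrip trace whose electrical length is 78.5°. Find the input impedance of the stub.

Z_in ≈ −j10.2 Ω

tan(βl) = 4.92
For an open-ended stub, Z_in = −jZ_0·cot(βl) = −jZ_0/tan(βl)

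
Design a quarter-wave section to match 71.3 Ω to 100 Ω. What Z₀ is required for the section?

Z_qwt ≈ 84.4 Ω

Z_qwt = √(Z_0·R_L) = √(100 × 71.3) = √7130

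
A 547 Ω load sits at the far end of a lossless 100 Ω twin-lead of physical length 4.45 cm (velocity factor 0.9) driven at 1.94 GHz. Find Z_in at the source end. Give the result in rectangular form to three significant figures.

Z_in ≈ 22.1 + j45 Ω

λ = v/f = 0.9·c / 1.94 GHz = 0.139 m
βl = 2π·l/λ = 2π × 0.32 = 115°
tan(βl) = tan(115°) = -2.13
Z_in = Z_0·(Z_L + jZ_0·tanβl)/(Z_0 + jZ_L·tanβl)
     = 100·(547 − j213)/(100 − j1170)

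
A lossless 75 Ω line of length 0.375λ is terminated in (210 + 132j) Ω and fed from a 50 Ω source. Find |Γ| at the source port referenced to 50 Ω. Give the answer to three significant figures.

|Γ| ≈ 0.586

βl = 2π × 0.375 = 135°
tan(βl) = -1
Z_in = Z_0·(Z_L + jZ_0·tanβl)/(Z_0 + jZ_L·tanβl) = 27.2 + j48.2 Ω
Γ_s = (Z_in − Z_s)/(Z_in + Z_s) = (-22.8 + j48.2)/(77.2 + j48.2), |Γ_s| = 0.586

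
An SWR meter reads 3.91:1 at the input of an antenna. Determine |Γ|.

|Γ| ≈ 0.593

|Γ| = (S − 1)/(S + 1) = (3.91 − 1)/(3.91 + 1) = 2.91/4.91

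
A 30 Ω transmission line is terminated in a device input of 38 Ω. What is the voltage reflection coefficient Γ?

Γ = (Z_L − Z_0)/(Z_L + Z_0) = (38 − 30)/(38 + 30) = 8/68

Γ = 0.118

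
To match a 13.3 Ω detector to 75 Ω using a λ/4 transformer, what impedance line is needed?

Z_qwt ≈ 31.6 Ω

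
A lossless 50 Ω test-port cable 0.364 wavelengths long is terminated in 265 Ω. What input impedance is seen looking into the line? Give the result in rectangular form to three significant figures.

βl = 2π × 0.364 = 131°
tan(βl) = tan(131°) = -1.15
Z_in = Z_0·(Z_L + jZ_0·tanβl)/(Z_0 + jZ_L·tanβl)
     = 50·(265 − j57.4)/(50 − j304)

Z_in ≈ 16.1 + j40.9 Ω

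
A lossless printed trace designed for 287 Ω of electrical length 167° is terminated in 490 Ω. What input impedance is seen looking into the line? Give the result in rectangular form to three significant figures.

tan(βl) = tan(167°) = -0.231
Z_in = Z_0·(Z_L + jZ_0·tanβl)/(Z_0 + jZ_L·tanβl)
     = 287·(490 − j66.3)/(287 − j113)

Z_in ≈ 447 + j110 Ω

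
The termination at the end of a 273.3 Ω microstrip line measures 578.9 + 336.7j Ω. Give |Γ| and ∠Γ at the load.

Γ = (Z_L − Z_0)/(Z_L + Z_0) = (305.6 + j336.7)/(852.2 + j336.7)
|Γ| = 455/916 = 0.496

Γ ≈ 0.496 ∠ 26.2°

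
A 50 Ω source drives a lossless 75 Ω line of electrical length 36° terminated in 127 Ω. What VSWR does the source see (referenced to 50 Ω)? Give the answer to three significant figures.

tan(βl) = 0.727
Z_in = Z_0·(Z_L + jZ_0·tanβl)/(Z_0 + jZ_L·tanβl) = 77.2 − j40.5 Ω
Γ_s = (Z_in − Z_s)/(Z_in + Z_s) = (27.2 − j40.5)/(127 − j40.5), |Γ_s| = 0.365
VSWR = (1 + |Γ_s|)/(1 − |Γ_s|)

VSWR ≈ 2.15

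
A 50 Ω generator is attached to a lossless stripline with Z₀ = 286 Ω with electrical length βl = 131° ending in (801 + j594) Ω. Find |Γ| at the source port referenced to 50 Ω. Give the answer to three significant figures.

|Γ| ≈ 0.781

tan(βl) = -1.15
Z_in = Z_0·(Z_L + jZ_0·tanβl)/(Z_0 + jZ_L·tanβl) = 85.1 + j159 Ω
Γ_s = (Z_in − Z_s)/(Z_in + Z_s) = (35.1 + j159)/(135 + j159), |Γ_s| = 0.781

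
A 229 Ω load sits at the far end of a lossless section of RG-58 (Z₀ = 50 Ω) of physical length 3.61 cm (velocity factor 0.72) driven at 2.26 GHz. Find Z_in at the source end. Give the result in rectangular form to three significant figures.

λ = v/f = 0.72·c / 2.26 GHz = 0.0956 m
βl = 2π·l/λ = 2π × 0.378 = 136°
tan(βl) = tan(136°) = -0.966
Z_in = Z_0·(Z_L + jZ_0·tanβl)/(Z_0 + jZ_L·tanβl)
     = 50·(229 − j48.3)/(50 − j221)

Z_in ≈ 21.5 + j46.9 Ω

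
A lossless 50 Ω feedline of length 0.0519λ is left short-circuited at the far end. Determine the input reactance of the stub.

X_in ≈ 16.9 Ω (inductive)

βl = 2π × 0.0519 = 18.7°
tan(βl) = 0.338
For a short-circuited stub, Z_in = jZ_0·tan(βl)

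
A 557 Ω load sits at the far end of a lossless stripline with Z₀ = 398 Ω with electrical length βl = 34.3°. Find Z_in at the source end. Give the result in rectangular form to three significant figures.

Z_in ≈ 427 − j136 Ω

tan(βl) = tan(34.3°) = 0.682
Z_in = Z_0·(Z_L + jZ_0·tanβl)/(Z_0 + jZ_L·tanβl)
     = 398·(557 + j271)/(398 + j380)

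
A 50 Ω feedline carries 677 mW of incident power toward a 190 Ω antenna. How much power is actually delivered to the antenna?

Γ = (190 − 50)/(190 + 50) = 0.583
|Γ|² = 0.34
P_refl = |Γ|²·P_inc = 230 mW, P_del = (1 − |Γ|²)·P_inc = 447 mW

P_delivered ≈ 447 mW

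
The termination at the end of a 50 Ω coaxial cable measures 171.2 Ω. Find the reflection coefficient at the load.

Γ = (Z_L − Z_0)/(Z_L + Z_0) = (171.2 − 50)/(171.2 + 50) = 121.2/221.2

Γ = 0.548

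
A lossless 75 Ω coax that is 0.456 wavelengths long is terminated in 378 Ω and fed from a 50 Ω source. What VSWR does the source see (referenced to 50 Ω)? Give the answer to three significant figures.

βl = 2π × 0.456 = 164°
tan(βl) = -0.284
Z_in = Z_0·(Z_L + jZ_0·tanβl)/(Z_0 + jZ_L·tanβl) = 134 + j171 Ω
Γ_s = (Z_in − Z_s)/(Z_in + Z_s) = (84.1 + j171)/(184 + j171), |Γ_s| = 0.758
VSWR = (1 + |Γ_s|)/(1 − |Γ_s|)

VSWR ≈ 7.25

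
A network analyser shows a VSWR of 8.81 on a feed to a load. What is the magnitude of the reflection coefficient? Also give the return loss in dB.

|Γ| ≈ 0.796; return loss ≈ 1.98 dB

|Γ| = (S − 1)/(S + 1) = (8.81 − 1)/(8.81 + 1) = 7.81/9.81
RL = −20·log₁₀|Γ| = −20·log₁₀(0.796)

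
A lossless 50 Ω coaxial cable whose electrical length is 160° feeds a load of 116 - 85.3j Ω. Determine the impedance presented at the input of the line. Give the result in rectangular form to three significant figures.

tan(βl) = tan(160°) = -0.364
Z_in = Z_0·(Z_L + jZ_0·tanβl)/(Z_0 + jZ_L·tanβl)
     = 50·(116 − j103)/(19 − j42.2)

Z_in ≈ 153 + j68.5 Ω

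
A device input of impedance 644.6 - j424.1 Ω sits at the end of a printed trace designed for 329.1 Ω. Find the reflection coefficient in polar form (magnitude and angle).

Γ ≈ 0.498 ∠ -29.8°

Γ = (Z_L − Z_0)/(Z_L + Z_0) = (315.5 − j424.1)/(973.7 − j424.1)
|Γ| = 529/1060 = 0.498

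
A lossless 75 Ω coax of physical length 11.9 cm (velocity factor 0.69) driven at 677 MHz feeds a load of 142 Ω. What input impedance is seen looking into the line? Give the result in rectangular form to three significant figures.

λ = v/f = 0.69·c / 677 MHz = 0.306 m
βl = 2π·l/λ = 2π × 0.389 = 140°
tan(βl) = tan(140°) = -0.836
Z_in = Z_0·(Z_L + jZ_0·tanβl)/(Z_0 + jZ_L·tanβl)
     = 75·(142 − j62.7)/(75 − j119)

Z_in ≈ 68.8 + j46.2 Ω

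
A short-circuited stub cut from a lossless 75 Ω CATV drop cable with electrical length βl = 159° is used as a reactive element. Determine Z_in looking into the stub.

tan(βl) = -0.384
For a short-circuited stub, Z_in = jZ_0·tan(βl)

Z_in ≈ −j28.8 Ω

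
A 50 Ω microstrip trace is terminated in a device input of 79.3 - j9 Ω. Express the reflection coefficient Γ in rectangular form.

Γ ≈ 0.23 − j0.0536

Γ = (Z_L − Z_0)/(Z_L + Z_0) = (29.3 − j9)/(129.3 − j9)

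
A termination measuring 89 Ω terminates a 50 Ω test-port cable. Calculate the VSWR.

VSWR ≈ 1.78

Γ = (89 − 50)/(89 + 50) = 0.281
VSWR = (1 + 0.281)/(1 − 0.281)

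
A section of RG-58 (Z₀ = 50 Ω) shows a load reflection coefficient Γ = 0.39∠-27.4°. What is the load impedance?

Z_L ≈ 92.2 − j39.1 Ω

Z_L = Z_0·(1 + Γ)/(1 − Γ) = 50·(1.35 − j0.179)/(0.654 + j0.179)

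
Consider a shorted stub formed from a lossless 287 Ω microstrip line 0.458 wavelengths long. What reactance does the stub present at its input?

βl = 2π × 0.458 = 165°
tan(βl) = -0.27
For a shorted stub, Z_in = jZ_0·tan(βl)

X_in ≈ -77.5 Ω (capacitive)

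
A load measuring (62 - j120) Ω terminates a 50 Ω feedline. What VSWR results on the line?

Γ = (Z_L − Z_0)/(Z_L + Z_0) = (12 − j120)/(112 − j120)
|Γ| = 121/164 = 0.735
VSWR = (1 + |Γ|)/(1 − |Γ|) = 1.73/0.265

VSWR ≈ 6.54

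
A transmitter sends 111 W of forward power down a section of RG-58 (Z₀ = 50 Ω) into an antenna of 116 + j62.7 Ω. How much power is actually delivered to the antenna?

P_delivered ≈ 81.8 W

|Γ| = |(66 + j62.7)/(166 + j62.7)| = 0.513
|Γ|² = 0.263
P_refl = |Γ|²·P_inc = 29.2 W, P_del = (1 − |Γ|²)·P_inc = 81.8 W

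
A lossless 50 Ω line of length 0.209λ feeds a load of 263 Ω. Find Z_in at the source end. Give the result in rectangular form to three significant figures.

Z_in ≈ 10.1 − j12.7 Ω

βl = 2π × 0.209 = 75.2°
tan(βl) = tan(75.2°) = 3.8
Z_in = Z_0·(Z_L + jZ_0·tanβl)/(Z_0 + jZ_L·tanβl)
     = 50·(263 + j190)/(50 + j998)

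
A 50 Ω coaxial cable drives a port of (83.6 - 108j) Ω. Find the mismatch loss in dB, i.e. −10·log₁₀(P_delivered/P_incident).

Γ = (33.6 − j108)/(133.6 − j108), |Γ| = 0.658
|Γ|² = 0.433, so P_del/P_inc = 1 − |Γ|² = 0.567
ML = −10·log₁₀(1 − |Γ|²)

mismatch loss ≈ 2.47 dB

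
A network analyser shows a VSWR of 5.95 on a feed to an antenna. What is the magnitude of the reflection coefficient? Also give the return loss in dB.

|Γ| ≈ 0.712; return loss ≈ 2.95 dB

|Γ| = (S − 1)/(S + 1) = (5.95 − 1)/(5.95 + 1) = 4.95/6.95
RL = −20·log₁₀|Γ| = −20·log₁₀(0.712)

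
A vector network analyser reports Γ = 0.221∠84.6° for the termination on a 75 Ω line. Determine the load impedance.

Z_L ≈ 70.8 + j32.8 Ω

Z_L = Z_0·(1 + Γ)/(1 − Γ) = 75·(1.02 + j0.22)/(0.979 − j0.22)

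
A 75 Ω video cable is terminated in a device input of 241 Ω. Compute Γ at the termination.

Γ = (Z_L − Z_0)/(Z_L + Z_0) = (241 − 75)/(241 + 75) = 166/316

Γ = 0.525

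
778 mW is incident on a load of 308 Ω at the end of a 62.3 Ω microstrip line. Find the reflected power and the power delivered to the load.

P_reflected ≈ 343 mW; P_delivered ≈ 435 mW

Γ = (308 − 62.3)/(308 + 62.3) = 0.664
|Γ|² = 0.44
P_refl = |Γ|²·P_inc = 343 mW, P_del = (1 − |Γ|²)·P_inc = 435 mW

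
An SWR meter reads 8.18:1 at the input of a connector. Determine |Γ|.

|Γ| ≈ 0.782

|Γ| = (S − 1)/(S + 1) = (8.18 − 1)/(8.18 + 1) = 7.18/9.18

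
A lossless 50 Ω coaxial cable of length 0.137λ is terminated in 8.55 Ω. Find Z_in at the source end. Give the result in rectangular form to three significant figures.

βl = 2π × 0.137 = 49.3°
tan(βl) = tan(49.3°) = 1.16
Z_in = Z_0·(Z_L + jZ_0·tanβl)/(Z_0 + jZ_L·tanβl)
     = 50·(8.55 + j58.2)/(50 + j9.95)

Z_in ≈ 19.4 + j54.3 Ω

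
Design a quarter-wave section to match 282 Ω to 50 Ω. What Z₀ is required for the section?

Z_qwt = √(Z_0·R_L) = √(50 × 282) = √14100

Z_qwt ≈ 119 Ω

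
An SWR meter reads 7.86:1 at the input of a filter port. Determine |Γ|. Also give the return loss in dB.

|Γ| ≈ 0.774; return loss ≈ 2.22 dB

|Γ| = (S − 1)/(S + 1) = (7.86 − 1)/(7.86 + 1) = 6.86/8.86
RL = −20·log₁₀|Γ| = −20·log₁₀(0.774)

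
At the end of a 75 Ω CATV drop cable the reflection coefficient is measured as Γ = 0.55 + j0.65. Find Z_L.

Z_L ≈ 33 + j156 Ω

Z_L = Z_0·(1 + Γ)/(1 − Γ) = 75·(1.55 + j0.65)/(0.45 − j0.65)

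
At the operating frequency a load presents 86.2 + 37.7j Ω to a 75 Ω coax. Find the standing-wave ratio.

Γ = (Z_L − Z_0)/(Z_L + Z_0) = (11.2 + j37.7)/(161.2 + j37.7)
|Γ| = 39.3/166 = 0.238
VSWR = (1 + |Γ|)/(1 − |Γ|) = 1.24/0.762

VSWR ≈ 1.62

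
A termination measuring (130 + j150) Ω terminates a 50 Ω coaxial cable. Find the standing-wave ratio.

VSWR ≈ 6.29

Γ = (Z_L − Z_0)/(Z_L + Z_0) = (80 + j150)/(180 + j150)
|Γ| = 170/234 = 0.726
VSWR = (1 + |Γ|)/(1 − |Γ|) = 1.73/0.274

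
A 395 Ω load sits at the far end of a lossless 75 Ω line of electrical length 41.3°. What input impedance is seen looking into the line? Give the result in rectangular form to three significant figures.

tan(βl) = tan(41.3°) = 0.879
Z_in = Z_0·(Z_L + jZ_0·tanβl)/(Z_0 + jZ_L·tanβl)
     = 75·(395 + j65.9)/(75 + j347)

Z_in ≈ 31.2 − j78.6 Ω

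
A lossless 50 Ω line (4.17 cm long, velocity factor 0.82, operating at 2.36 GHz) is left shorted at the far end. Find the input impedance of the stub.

λ = v/f = 0.82·c / 2.36 GHz = 0.104 m
βl = 2π·l/λ = 2π × 0.4 = 144°
tan(βl) = -0.726
For a shorted stub, Z_in = jZ_0·tan(βl)

Z_in ≈ −j36.3 Ω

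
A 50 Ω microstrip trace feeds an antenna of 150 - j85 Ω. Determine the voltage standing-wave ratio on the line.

Γ = (Z_L − Z_0)/(Z_L + Z_0) = (100 − j85)/(200 − j85)
|Γ| = 131/217 = 0.604
VSWR = (1 + |Γ|)/(1 − |Γ|) = 1.6/0.396

VSWR ≈ 4.05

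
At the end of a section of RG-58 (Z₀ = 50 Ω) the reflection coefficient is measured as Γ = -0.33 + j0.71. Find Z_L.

Z_L = Z_0·(1 + Γ)/(1 − Γ) = 50·(0.67 + j0.71)/(1.33 − j0.71)

Z_L ≈ 8.51 + j31.2 Ω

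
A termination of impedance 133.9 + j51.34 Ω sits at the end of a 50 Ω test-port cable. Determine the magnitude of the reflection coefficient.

|Γ| ≈ 0.515

Γ = (Z_L − Z_0)/(Z_L + Z_0) = (83.9 + j51.34)/(183.9 + j51.34)
|Γ| = 98.4/191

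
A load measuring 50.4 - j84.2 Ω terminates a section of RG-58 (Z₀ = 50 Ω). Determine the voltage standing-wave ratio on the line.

VSWR ≈ 4.6

Γ = (Z_L − Z_0)/(Z_L + Z_0) = (0.4 − j84.2)/(100.4 − j84.2)
|Γ| = 84.2/131 = 0.643
VSWR = (1 + |Γ|)/(1 − |Γ|) = 1.64/0.357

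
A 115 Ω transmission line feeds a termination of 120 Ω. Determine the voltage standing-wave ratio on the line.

VSWR ≈ 1.04

For a purely resistive load, VSWR = R_L/Z_0 or Z_0/R_L (whichever > 1) = 120/115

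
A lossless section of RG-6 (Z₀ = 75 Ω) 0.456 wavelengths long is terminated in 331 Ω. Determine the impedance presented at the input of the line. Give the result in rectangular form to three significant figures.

Z_in ≈ 139 + j153 Ω

βl = 2π × 0.456 = 164°
tan(βl) = tan(164°) = -0.284
Z_in = Z_0·(Z_L + jZ_0·tanβl)/(Z_0 + jZ_L·tanβl)
     = 75·(331 − j21.3)/(75 − j93.9)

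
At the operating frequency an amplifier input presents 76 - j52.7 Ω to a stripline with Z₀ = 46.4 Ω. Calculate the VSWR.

Γ = (Z_L − Z_0)/(Z_L + Z_0) = (29.6 − j52.7)/(122.4 − j52.7)
|Γ| = 60.4/133 = 0.454
VSWR = (1 + |Γ|)/(1 − |Γ|) = 1.45/0.546

VSWR ≈ 2.66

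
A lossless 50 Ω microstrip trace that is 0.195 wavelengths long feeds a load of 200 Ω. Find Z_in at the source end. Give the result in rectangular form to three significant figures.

Z_in ≈ 14 − j16.7 Ω

βl = 2π × 0.195 = 70.2°
tan(βl) = tan(70.2°) = 2.78
Z_in = Z_0·(Z_L + jZ_0·tanβl)/(Z_0 + jZ_L·tanβl)
     = 50·(200 + j139)/(50 + j556)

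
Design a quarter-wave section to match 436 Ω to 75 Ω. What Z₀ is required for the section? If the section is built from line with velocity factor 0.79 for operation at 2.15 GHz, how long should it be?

Z_qwt = √(Z_0·R_L) = √(75 × 436) = √32700
λ = 0.79·c/f = 0.11 m, so l = λ/4 = 0.0276 m

Z_qwt ≈ 181 Ω; length ≈ 2.76 cm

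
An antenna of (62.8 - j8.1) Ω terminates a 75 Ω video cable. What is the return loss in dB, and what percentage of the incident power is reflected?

RL ≈ 19.5 dB; 1.13% of incident power reflected

Γ = (-12.2 − j8.1)/(137.8 − j8.1), |Γ| = 0.106
RL = −20·log₁₀(0.106) = 19.5 dB
P_refl/P_inc = |Γ|² = 0.0113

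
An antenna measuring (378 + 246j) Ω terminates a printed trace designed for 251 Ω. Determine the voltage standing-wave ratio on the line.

Γ = (Z_L − Z_0)/(Z_L + Z_0) = (127 + j246)/(629 + j246)
|Γ| = 277/675 = 0.41
VSWR = (1 + |Γ|)/(1 − |Γ|) = 1.41/0.59

VSWR ≈ 2.39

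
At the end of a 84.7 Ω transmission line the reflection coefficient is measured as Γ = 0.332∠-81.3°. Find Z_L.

Z_L = Z_0·(1 + Γ)/(1 − Γ) = 84.7·(1.05 − j0.328)/(0.95 + j0.328)

Z_L ≈ 74.6 − j55.1 Ω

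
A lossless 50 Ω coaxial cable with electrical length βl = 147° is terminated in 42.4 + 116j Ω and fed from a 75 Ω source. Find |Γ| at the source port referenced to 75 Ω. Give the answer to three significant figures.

tan(βl) = -0.649
Z_in = Z_0·(Z_L + jZ_0·tanβl)/(Z_0 + jZ_L·tanβl) = 9.15 + j35.3 Ω
Γ_s = (Z_in − Z_s)/(Z_in + Z_s) = (-65.8 + j35.3)/(84.2 + j35.3), |Γ_s| = 0.819

|Γ| ≈ 0.819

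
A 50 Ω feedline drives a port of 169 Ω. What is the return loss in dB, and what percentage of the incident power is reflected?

RL ≈ 5.3 dB; 29.5% of incident power reflected

Γ = (169 − 50)/(169 + 50) = 0.543
RL = −20·log₁₀(0.543) = 5.3 dB
P_refl/P_inc = |Γ|² = 0.295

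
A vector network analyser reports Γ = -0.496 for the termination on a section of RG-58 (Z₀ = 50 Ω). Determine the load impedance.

Z_L ≈ 16.8 Ω

Z_L = Z_0·(1 + Γ)/(1 − Γ) = 50·(0.504)/(1.5)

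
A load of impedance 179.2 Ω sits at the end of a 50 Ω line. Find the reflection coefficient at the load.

Γ = (Z_L − Z_0)/(Z_L + Z_0) = (179.2 − 50)/(179.2 + 50) = 129.2/229.2

Γ = 0.564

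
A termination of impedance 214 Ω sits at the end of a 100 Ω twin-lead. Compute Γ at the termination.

Γ = (Z_L − Z_0)/(Z_L + Z_0) = (214 − 100)/(214 + 100) = 114/314

Γ = 0.363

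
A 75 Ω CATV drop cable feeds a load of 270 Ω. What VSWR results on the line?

VSWR ≈ 3.6

For a purely resistive load, VSWR = R_L/Z_0 or Z_0/R_L (whichever > 1) = 270/75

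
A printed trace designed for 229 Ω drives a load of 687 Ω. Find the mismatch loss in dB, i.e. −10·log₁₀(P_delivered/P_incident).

mismatch loss ≈ 1.25 dB

Γ = (687 − 229)/(687 + 229) = 0.5
|Γ|² = 0.25, so P_del/P_inc = 1 − |Γ|² = 0.75
ML = −10·log₁₀(1 − |Γ|²)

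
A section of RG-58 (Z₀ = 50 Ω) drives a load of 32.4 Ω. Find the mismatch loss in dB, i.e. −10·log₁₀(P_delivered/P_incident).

mismatch loss ≈ 0.203 dB

Γ = (32.4 − 50)/(32.4 + 50) = -0.214
|Γ|² = 0.0456, so P_del/P_inc = 1 − |Γ|² = 0.954
ML = −10·log₁₀(1 − |Γ|²)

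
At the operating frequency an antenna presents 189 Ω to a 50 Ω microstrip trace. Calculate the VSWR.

VSWR ≈ 3.78

Γ = (189 − 50)/(189 + 50) = 0.582
VSWR = (1 + 0.582)/(1 − 0.582)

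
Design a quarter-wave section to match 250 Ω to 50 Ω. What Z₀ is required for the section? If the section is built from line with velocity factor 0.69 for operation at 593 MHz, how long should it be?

Z_qwt ≈ 112 Ω; length ≈ 8.73 cm

Z_qwt = √(Z_0·R_L) = √(50 × 250) = √12500
λ = 0.69·c/f = 0.349 m, so l = λ/4 = 0.0873 m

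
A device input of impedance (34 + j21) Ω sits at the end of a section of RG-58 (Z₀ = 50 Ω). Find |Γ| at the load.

Γ = (Z_L − Z_0)/(Z_L + Z_0) = (-16 + j21)/(84 + j21)
|Γ| = 26.4/86.6

|Γ| ≈ 0.305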